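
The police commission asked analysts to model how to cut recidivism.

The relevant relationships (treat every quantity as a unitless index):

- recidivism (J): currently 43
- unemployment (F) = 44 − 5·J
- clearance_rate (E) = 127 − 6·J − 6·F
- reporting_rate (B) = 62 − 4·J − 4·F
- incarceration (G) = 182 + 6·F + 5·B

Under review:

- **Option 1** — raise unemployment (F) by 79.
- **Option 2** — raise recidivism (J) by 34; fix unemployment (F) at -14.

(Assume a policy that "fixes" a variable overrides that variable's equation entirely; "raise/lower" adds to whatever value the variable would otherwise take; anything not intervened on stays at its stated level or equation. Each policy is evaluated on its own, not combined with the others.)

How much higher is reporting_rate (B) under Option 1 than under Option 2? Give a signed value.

Option 1 (F + 79):
  J = 43
  F = 44 − 5·43 (+79 from intervention) = -92
  B = 62 − 4·43 − 4·(-92) = 258
Option 2 (J + 34, F := -14):
  J = 43 + 34 = 77
  F = -14
  B = 62 − 4·77 − 4·(-14) = -190
B: 258 − (-190) = 448

448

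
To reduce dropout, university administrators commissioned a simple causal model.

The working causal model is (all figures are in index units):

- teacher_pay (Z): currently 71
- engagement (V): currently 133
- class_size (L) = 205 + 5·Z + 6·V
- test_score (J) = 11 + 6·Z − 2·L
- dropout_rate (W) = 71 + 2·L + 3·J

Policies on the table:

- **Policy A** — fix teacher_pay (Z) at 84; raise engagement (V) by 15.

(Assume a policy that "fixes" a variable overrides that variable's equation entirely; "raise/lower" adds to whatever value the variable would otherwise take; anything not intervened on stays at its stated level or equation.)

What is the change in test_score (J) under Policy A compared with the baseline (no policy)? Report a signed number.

Baseline:
  Z = 71
  V = 133
  L = 205 + 5·71 + 6·133 = 1358
  J = 11 + 6·71 − 2·1358 = -2279
Policy A (Z := 84, V + 15):
  Z = 84
  V = 133 + 15 = 148
  L = 205 + 5·84 + 6·148 = 1513
  J = 11 + 6·84 − 2·1513 = -2511
Change in J: -2511 − (-2279) = -232

-232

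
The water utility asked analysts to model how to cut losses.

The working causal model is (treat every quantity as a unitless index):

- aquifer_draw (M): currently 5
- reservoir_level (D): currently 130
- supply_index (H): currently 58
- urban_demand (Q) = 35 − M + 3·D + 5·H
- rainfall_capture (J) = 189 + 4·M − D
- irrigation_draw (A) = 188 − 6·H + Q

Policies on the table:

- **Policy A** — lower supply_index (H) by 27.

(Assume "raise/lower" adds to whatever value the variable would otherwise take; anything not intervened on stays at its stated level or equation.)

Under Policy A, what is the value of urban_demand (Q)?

Policy A (H − 27):
  M = 5
  D = 130
  H = 58 − 27 = 31
  Q = 35 − 5 + 3·130 + 5·31 = 575

575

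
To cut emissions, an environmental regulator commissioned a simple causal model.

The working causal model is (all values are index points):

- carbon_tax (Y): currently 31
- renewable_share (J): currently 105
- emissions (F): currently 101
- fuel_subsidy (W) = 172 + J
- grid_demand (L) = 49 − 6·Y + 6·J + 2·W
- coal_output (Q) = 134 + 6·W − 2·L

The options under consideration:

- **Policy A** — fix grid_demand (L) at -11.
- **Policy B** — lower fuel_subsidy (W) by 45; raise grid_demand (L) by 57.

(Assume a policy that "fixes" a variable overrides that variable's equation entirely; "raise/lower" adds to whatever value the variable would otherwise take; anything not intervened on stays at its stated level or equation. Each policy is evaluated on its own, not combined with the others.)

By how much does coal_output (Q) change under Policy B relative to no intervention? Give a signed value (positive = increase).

-204

Baseline:
  Y = 31
  J = 105
  W = 172 + 105 = 277
  L = 49 − 6·31 + 6·105 + 2·277 = 1047
  Q = 134 + 6·277 − 2·1047 = -298
Policy B (W − 45, L + 57):
  Y = 31
  J = 105
  W = 172 + 105 (−45 from intervention) = 232
  L = 49 − 6·31 + 6·105 + 2·232 (+57 from intervention) = 1014
  Q = 134 + 6·232 − 2·1014 = -502
Change in Q: -502 − (-298) = -204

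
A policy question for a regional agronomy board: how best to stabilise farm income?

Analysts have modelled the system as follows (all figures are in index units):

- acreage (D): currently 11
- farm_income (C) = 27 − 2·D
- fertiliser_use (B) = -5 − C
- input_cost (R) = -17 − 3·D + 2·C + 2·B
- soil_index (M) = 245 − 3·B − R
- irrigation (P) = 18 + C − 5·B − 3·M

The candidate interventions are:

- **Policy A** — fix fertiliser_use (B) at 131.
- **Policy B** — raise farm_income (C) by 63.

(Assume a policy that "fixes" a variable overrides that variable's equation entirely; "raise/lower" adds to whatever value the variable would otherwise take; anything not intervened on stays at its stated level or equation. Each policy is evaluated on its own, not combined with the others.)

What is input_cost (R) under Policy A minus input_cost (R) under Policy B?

282

Policy A (B := 131):
  D = 11
  C = 27 − 2·11 = 5
  B = 131
  R = -17 − 3·11 + 2·5 + 2·131 = 222
Policy B (C + 63):
  D = 11
  C = 27 − 2·11 (+63 from intervention) = 68
  B = -5 − 68 = -73
  R = -17 − 3·11 + 2·68 + 2·(-73) = -60
R: 222 − (-60) = 282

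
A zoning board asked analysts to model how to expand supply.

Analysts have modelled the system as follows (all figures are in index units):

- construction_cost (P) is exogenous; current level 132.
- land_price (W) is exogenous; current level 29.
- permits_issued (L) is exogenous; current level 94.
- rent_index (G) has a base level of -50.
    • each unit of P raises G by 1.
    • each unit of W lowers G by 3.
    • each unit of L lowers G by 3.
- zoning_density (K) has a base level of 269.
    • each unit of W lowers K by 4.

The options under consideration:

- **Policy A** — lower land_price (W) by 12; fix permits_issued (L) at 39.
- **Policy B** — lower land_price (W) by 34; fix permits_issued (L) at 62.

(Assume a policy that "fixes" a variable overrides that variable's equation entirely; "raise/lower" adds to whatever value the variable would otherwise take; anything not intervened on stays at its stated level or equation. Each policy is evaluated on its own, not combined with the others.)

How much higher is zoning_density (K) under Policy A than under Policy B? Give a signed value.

-88

Policy A (W − 12, L := 39):
  W = 29 − 12 = 17
  K = 269 − 4·17 = 201
Policy B (W − 34, L := 62):
  W = 29 − 34 = -5
  K = 269 − 4·(-5) = 289
K: 201 − 289 = -88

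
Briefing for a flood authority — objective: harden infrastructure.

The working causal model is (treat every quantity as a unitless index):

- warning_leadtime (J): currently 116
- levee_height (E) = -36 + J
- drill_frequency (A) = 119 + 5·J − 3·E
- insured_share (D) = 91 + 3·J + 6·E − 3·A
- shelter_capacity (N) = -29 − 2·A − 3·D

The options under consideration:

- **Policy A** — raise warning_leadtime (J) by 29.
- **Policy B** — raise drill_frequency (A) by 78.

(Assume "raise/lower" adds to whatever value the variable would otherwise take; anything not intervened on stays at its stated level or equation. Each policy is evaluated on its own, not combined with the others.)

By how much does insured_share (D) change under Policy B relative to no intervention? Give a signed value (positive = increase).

-234

Baseline:
  J = 116
  E = -36 + 116 = 80
  A = 119 + 5·116 − 3·80 = 459
  D = 91 + 3·116 + 6·80 − 3·459 = -458
Policy B (A + 78):
  J = 116
  E = -36 + 116 = 80
  A = 119 + 5·116 − 3·80 (+78 from intervention) = 537
  D = 91 + 3·116 + 6·80 − 3·537 = -692
Change in D: -692 − (-458) = -234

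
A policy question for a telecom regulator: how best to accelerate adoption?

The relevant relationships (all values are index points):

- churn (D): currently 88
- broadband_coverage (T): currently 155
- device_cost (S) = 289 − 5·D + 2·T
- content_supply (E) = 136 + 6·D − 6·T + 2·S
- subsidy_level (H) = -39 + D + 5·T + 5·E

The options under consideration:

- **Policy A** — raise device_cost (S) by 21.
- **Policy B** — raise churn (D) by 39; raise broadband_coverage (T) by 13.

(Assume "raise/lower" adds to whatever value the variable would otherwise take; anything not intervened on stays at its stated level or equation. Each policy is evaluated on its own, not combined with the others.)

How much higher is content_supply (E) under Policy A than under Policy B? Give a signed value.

Policy A (S + 21):
  D = 88
  T = 155
  S = 289 − 5·88 + 2·155 (+21 from intervention) = 180
  E = 136 + 6·88 − 6·155 + 2·180 = 94
Policy B (D + 39, T + 13):
  D = 88 + 39 = 127
  T = 155 + 13 = 168
  S = 289 − 5·127 + 2·168 = -10
  E = 136 + 6·127 − 6·168 + 2·(-10) = -130
E: 94 − (-130) = 224

224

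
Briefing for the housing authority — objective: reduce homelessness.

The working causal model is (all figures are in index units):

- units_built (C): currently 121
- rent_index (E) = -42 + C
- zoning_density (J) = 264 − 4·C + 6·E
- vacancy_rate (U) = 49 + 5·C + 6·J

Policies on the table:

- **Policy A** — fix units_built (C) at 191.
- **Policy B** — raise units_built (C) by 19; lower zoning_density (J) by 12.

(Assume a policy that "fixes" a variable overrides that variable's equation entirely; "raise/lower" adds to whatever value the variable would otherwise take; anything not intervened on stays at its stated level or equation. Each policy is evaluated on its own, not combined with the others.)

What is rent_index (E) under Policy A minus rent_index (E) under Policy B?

Policy A (C := 191):
  C = 191
  E = -42 + 191 = 149
Policy B (C + 19, J − 12):
  C = 121 + 19 = 140
  E = -42 + 140 = 98
E: 149 − 98 = 51

51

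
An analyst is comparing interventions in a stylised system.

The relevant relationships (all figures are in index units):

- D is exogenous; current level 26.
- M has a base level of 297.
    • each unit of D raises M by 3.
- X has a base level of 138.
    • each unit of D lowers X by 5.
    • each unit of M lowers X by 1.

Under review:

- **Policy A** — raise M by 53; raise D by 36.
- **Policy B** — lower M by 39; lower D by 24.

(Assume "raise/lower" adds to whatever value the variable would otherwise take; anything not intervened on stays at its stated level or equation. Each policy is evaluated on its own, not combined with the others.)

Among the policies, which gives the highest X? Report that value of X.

Policy A (M + 53, D + 36):
  D = 26 + 36 = 62
  M = 297 + 3·62 (+53 from intervention) = 536
  X = 138 − 5·62 − 536 = -708
Policy B (M − 39, D − 24):
  D = 26 − 24 = 2
  M = 297 + 3·2 (−39 from intervention) = 264
  X = 138 − 5·2 − 264 = -136
Comparing — Policy A: X=-708, Policy B: X=-136. Highest is -136 (Policy B).

-136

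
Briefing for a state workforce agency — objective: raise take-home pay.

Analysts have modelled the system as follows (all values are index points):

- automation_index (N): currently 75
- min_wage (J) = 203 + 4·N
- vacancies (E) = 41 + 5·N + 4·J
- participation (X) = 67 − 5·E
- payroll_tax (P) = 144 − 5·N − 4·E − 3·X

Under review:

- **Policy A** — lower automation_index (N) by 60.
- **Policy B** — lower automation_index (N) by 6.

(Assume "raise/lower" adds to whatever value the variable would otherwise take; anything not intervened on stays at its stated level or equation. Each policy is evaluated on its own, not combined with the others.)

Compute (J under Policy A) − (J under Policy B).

Policy A (N − 60):
  N = 75 − 60 = 15
  J = 203 + 4·15 = 263
Policy B (N − 6):
  N = 75 − 6 = 69
  J = 203 + 4·69 = 479
J: 263 − 479 = -216

-216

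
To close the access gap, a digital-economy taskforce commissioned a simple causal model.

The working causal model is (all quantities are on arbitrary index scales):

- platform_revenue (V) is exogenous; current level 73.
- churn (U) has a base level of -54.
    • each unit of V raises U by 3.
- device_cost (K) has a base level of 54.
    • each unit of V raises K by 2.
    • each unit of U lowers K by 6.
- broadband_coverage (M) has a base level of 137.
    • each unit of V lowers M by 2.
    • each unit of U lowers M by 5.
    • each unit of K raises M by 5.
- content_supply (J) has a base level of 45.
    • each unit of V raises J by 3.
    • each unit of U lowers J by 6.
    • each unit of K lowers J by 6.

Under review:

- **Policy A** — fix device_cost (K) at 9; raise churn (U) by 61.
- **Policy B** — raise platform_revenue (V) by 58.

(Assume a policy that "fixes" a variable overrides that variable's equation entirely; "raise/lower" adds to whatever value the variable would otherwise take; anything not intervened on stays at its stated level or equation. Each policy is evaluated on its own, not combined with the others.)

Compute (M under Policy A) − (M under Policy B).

Policy A (K := 9, U + 61):
  V = 73
  U = -54 + 3·73 (+61 from intervention) = 226
  K = 9
  M = 137 − 2·73 − 5·226 + 5·9 = -1094
Policy B (V + 58):
  V = 73 + 58 = 131
  U = -54 + 3·131 = 339
  K = 54 + 2·131 − 6·339 = -1718
  M = 137 − 2·131 − 5·339 + 5·(-1718) = -10410
M: -1094 − (-10410) = 9316

9316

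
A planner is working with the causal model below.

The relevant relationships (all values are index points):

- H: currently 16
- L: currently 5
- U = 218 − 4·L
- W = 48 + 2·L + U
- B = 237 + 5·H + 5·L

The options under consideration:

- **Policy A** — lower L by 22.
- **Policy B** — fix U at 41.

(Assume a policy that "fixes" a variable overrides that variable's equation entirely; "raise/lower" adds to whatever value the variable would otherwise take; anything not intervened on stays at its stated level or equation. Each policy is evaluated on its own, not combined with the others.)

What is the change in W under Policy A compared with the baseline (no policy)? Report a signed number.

Baseline:
  L = 5
  U = 218 − 4·5 = 198
  W = 48 + 2·5 + 198 = 256
Policy A (L − 22):
  L = 5 − 22 = -17
  U = 218 − 4·(-17) = 286
  W = 48 + 2·(-17) + 286 = 300
Change in W: 300 − 256 = 44

44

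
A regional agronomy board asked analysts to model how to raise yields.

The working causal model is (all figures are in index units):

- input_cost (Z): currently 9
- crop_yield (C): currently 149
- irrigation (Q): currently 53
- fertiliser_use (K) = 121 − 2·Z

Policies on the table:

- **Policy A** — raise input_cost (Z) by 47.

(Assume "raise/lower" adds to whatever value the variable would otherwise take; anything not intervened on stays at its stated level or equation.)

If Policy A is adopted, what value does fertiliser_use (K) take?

Policy A (Z + 47):
  Z = 9 + 47 = 56
  K = 121 − 2·56 = 9

9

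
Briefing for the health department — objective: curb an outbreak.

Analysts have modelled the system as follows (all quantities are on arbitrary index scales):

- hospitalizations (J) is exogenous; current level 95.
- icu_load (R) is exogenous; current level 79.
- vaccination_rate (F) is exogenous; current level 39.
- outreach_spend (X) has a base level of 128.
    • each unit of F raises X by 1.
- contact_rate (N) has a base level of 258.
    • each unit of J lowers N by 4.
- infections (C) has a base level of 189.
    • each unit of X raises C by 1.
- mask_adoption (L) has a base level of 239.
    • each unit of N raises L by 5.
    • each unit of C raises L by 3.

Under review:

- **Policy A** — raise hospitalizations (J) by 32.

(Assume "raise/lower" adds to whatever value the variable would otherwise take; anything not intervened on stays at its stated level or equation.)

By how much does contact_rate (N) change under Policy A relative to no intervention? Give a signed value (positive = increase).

-128

Baseline:
  J = 95
  N = 258 − 4·95 = -122
Policy A (J + 32):
  J = 95 + 32 = 127
  N = 258 − 4·127 = -250
Change in N: -250 − (-122) = -128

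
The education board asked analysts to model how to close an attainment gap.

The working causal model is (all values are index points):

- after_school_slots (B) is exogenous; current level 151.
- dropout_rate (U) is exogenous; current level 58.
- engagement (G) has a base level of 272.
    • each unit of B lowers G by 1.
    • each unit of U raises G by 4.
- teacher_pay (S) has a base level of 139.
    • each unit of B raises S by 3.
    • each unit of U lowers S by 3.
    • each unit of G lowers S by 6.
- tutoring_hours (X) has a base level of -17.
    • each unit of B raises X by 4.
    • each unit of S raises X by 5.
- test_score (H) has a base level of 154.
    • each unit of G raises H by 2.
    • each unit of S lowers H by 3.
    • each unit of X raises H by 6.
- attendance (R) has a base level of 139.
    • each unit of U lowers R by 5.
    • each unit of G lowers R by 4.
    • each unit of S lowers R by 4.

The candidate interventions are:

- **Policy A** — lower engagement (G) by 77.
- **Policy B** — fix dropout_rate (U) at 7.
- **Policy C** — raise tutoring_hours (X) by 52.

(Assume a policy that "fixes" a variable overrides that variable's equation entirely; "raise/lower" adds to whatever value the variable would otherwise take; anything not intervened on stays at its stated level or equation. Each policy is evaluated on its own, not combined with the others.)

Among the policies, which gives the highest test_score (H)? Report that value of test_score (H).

-4747

Policy A (G − 77):
  B = 151
  U = 58
  G = 272 − 151 + 4·58 (−77 from intervention) = 276
  S = 139 + 3·151 − 3·58 − 6·276 = -1238
  X = -17 + 4·151 + 5·(-1238) = -5603
  H = 154 + 2·276 − 3·(-1238) + 6·(-5603) = -29198
Policy B (U := 7):
  B = 151
  U = 7
  G = 272 − 151 + 4·7 = 149
  S = 139 + 3·151 − 3·7 − 6·149 = -323
  X = -17 + 4·151 + 5·(-323) = -1028
  H = 154 + 2·149 − 3·(-323) + 6·(-1028) = -4747
Policy C (X + 52):
  B = 151
  U = 58
  G = 272 − 151 + 4·58 = 353
  S = 139 + 3·151 − 3·58 − 6·353 = -1700
  X = -17 + 4·151 + 5·(-1700) (+52 from intervention) = -7861
  H = 154 + 2·353 − 3·(-1700) + 6·(-7861) = -41206
Comparing — Policy A: H=-29198, Policy B: H=-4747, Policy C: H=-41206. Highest is -4747 (Policy B).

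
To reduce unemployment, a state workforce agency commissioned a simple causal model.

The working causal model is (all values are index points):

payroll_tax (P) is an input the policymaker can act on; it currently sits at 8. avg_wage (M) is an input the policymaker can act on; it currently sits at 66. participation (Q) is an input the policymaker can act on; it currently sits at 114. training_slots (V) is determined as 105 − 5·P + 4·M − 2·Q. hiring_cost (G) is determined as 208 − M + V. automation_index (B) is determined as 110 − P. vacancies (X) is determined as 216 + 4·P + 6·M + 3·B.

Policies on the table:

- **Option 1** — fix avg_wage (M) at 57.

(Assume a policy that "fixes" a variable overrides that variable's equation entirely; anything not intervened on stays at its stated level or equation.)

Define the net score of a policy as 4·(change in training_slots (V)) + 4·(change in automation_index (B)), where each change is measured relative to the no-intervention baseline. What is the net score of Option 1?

Baseline:
  P = 8
  M = 66
  Q = 114
  V = 105 − 5·8 + 4·66 − 2·114 = 101
  B = 110 − 8 = 102
Option 1 (M := 57):
  P = 8
  M = 57
  Q = 114
  V = 105 − 5·8 + 4·57 − 2·114 = 65
  B = 110 − 8 = 102
ΔV = 65 − 101 = -36; ΔB = 102 − 102 = 0
Score = 4·(-36) + 4·0 = -144

-144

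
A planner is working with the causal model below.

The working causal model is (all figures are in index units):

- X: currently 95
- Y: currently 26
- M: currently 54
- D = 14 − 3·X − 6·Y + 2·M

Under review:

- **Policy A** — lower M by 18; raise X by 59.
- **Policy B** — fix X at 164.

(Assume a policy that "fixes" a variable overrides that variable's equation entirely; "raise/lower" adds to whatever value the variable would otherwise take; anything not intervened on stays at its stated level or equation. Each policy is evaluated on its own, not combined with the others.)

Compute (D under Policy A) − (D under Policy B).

Policy A (M − 18, X + 59):
  X = 95 + 59 = 154
  Y = 26
  M = 54 − 18 = 36
  D = 14 − 3·154 − 6·26 + 2·36 = -532
Policy B (X := 164):
  X = 164
  Y = 26
  M = 54
  D = 14 − 3·164 − 6·26 + 2·54 = -526
D: -532 − (-526) = -6

-6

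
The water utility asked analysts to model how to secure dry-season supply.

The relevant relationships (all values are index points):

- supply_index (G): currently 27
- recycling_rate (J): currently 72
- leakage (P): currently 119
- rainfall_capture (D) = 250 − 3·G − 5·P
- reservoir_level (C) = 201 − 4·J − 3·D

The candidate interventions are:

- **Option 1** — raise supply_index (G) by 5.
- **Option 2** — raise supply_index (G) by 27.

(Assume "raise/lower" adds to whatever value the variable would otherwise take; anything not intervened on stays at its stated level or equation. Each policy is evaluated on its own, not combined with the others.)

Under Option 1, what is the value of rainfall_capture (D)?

Option 1 (G + 5):
  G = 27 + 5 = 32
  P = 119
  D = 250 − 3·32 − 5·119 = -441

-441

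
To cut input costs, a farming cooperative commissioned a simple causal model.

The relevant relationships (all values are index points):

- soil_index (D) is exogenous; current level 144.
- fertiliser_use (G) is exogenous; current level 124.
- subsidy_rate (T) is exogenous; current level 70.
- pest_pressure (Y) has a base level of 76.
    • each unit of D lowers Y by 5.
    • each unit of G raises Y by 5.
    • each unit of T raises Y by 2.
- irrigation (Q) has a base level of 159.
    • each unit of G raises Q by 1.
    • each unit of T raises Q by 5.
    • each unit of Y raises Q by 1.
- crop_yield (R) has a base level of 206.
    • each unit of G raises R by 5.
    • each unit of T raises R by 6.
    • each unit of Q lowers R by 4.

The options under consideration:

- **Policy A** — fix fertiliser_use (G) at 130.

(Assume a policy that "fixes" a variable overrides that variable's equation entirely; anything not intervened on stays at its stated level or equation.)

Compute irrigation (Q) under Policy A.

785

Policy A (G := 130):
  D = 144
  G = 130
  T = 70
  Y = 76 − 5·144 + 5·130 + 2·70 = 146
  Q = 159 + 130 + 5·70 + 146 = 785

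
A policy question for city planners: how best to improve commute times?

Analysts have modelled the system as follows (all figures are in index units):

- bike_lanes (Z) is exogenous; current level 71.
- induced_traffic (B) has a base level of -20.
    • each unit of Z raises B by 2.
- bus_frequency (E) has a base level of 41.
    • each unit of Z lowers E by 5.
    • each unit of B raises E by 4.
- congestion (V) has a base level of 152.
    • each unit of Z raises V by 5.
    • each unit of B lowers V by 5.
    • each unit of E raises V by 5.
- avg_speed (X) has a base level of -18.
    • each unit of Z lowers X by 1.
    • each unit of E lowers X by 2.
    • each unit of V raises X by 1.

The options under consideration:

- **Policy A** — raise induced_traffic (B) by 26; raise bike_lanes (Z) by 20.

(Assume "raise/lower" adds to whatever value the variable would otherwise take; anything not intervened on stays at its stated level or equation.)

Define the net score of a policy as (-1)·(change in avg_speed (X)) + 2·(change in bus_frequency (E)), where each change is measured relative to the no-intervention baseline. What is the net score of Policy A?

Baseline:
  Z = 71
  B = -20 + 2·71 = 122
  E = 41 − 5·71 + 4·122 = 174
  V = 152 + 5·71 − 5·122 + 5·174 = 767
  X = -18 − 71 − 2·174 + 767 = 330
Policy A (B + 26, Z + 20):
  Z = 71 + 20 = 91
  B = -20 + 2·91 (+26 from intervention) = 188
  E = 41 − 5·91 + 4·188 = 338
  V = 152 + 5·91 − 5·188 + 5·338 = 1357
  X = -18 − 91 − 2·338 + 1357 = 572
ΔX = 572 − 330 = 242; ΔE = 338 − 174 = 164
Score = (-1)·242 + 2·164 = 86

86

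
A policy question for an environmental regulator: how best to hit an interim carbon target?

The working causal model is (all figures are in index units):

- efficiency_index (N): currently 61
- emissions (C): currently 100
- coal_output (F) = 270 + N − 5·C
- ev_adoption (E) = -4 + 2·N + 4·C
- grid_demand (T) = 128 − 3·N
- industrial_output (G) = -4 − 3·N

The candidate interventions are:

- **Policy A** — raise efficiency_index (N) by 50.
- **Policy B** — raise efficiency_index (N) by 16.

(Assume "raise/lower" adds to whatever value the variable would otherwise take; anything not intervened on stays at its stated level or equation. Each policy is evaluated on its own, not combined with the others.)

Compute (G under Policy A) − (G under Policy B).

Policy A (N + 50):
  N = 61 + 50 = 111
  G = -4 − 3·111 = -337
Policy B (N + 16):
  N = 61 + 16 = 77
  G = -4 − 3·77 = -235
G: -337 − (-235) = -102

-102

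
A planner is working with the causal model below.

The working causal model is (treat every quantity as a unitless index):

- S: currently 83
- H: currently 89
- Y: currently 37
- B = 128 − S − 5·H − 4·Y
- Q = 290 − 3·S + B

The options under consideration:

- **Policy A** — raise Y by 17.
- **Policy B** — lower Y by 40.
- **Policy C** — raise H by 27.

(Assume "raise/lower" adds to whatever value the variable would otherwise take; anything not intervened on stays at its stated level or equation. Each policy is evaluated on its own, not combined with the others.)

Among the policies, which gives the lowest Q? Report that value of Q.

Policy A (Y + 17):
  S = 83
  H = 89
  Y = 37 + 17 = 54
  B = 128 − 83 − 5·89 − 4·54 = -616
  Q = 290 − 3·83 + (-616) = -575
Policy B (Y − 40):
  S = 83
  H = 89
  Y = 37 − 40 = -3
  B = 128 − 83 − 5·89 − 4·(-3) = -388
  Q = 290 − 3·83 + (-388) = -347
Policy C (H + 27):
  S = 83
  H = 89 + 27 = 116
  Y = 37
  B = 128 − 83 − 5·116 − 4·37 = -683
  Q = 290 − 3·83 + (-683) = -642
Comparing — Policy A: Q=-575, Policy B: Q=-347, Policy C: Q=-642. Lowest is -642 (Policy C).

-642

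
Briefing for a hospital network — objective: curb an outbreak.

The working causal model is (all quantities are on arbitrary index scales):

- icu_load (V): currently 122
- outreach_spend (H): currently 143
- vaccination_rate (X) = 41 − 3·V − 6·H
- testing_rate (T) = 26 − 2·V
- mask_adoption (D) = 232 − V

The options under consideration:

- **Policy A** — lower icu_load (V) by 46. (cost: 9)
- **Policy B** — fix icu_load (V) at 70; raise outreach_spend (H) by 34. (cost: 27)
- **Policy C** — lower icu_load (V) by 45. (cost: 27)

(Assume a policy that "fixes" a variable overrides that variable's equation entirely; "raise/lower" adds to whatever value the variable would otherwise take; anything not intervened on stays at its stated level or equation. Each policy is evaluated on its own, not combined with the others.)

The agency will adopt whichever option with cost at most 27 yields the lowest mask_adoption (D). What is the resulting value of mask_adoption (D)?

Policy A (V − 46):
  V = 122 − 46 = 76
  D = 232 − 76 = 156
Policy B (V := 70, H + 34):
  V = 70
  D = 232 − 70 = 162
Policy C (V − 45):
  V = 122 − 45 = 77
  D = 232 − 77 = 155
Comparing — Policy A: D=156, Policy B: D=162, Policy C: D=155. Lowest is 155 (Policy C).

155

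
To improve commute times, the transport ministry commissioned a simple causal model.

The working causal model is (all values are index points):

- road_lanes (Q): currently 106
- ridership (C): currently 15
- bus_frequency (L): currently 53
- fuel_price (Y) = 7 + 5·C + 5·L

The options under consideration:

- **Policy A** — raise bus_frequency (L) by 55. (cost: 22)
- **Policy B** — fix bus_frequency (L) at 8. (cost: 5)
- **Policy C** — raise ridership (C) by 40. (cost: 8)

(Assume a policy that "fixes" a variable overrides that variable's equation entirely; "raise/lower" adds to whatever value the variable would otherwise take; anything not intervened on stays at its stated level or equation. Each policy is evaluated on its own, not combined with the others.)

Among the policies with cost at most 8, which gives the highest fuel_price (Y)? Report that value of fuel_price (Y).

547

Policy B (L := 8):
  C = 15
  L = 8
  Y = 7 + 5·15 + 5·8 = 122
Policy C (C + 40):
  C = 15 + 40 = 55
  L = 53
  Y = 7 + 5·55 + 5·53 = 547
Comparing — Policy B: Y=122, Policy C: Y=547. Highest is 547 (Policy C).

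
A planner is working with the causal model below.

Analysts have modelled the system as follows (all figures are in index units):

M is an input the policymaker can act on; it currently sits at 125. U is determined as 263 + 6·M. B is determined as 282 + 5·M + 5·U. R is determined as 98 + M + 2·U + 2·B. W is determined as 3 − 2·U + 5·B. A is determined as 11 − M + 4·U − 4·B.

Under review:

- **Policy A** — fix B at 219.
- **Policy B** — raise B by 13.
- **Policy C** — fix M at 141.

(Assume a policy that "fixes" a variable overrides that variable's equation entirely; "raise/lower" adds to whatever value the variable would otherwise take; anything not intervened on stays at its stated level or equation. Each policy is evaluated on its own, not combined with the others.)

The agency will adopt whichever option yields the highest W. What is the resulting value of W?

30445

Policy A (B := 219):
  M = 125
  U = 263 + 6·125 = 1013
  B = 219
  W = 3 − 2·1013 + 5·219 = -928
Policy B (B + 13):
  M = 125
  U = 263 + 6·125 = 1013
  B = 282 + 5·125 + 5·1013 (+13 from intervention) = 5985
  W = 3 − 2·1013 + 5·5985 = 27902
Policy C (M := 141):
  M = 141
  U = 263 + 6·141 = 1109
  B = 282 + 5·141 + 5·1109 = 6532
  W = 3 − 2·1109 + 5·6532 = 30445
Comparing — Policy A: W=-928, Policy B: W=27902, Policy C: W=30445. Highest is 30445 (Policy C).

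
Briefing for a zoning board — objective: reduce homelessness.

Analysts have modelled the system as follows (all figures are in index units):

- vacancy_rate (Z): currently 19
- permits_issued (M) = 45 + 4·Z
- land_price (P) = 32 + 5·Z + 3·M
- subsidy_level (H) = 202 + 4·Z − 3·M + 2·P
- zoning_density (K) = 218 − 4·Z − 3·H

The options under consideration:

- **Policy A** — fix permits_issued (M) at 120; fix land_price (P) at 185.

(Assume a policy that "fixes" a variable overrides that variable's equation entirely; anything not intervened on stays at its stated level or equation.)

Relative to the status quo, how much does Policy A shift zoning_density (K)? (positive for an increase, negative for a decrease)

Baseline:
  Z = 19
  M = 45 + 4·19 = 121
  P = 32 + 5·19 + 3·121 = 490
  H = 202 + 4·19 − 3·121 + 2·490 = 895
  K = 218 − 4·19 − 3·895 = -2543
Policy A (M := 120, P := 185):
  Z = 19
  M = 120
  P = 185
  H = 202 + 4·19 − 3·120 + 2·185 = 288
  K = 218 − 4·19 − 3·288 = -722
Change in K: -722 − (-2543) = 1821

1821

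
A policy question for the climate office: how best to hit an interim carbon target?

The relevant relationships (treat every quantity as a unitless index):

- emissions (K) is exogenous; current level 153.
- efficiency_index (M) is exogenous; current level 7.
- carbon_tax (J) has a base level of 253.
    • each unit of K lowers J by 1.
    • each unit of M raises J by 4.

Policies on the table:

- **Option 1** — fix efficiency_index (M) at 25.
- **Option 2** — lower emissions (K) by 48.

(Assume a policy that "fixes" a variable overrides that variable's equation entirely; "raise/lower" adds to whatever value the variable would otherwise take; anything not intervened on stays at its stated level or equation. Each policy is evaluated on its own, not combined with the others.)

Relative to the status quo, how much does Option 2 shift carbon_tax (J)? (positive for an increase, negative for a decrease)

48

Baseline:
  K = 153
  M = 7
  J = 253 − 153 + 4·7 = 128
Option 2 (K − 48):
  K = 153 − 48 = 105
  M = 7
  J = 253 − 105 + 4·7 = 176
Change in J: 176 − 128 = 48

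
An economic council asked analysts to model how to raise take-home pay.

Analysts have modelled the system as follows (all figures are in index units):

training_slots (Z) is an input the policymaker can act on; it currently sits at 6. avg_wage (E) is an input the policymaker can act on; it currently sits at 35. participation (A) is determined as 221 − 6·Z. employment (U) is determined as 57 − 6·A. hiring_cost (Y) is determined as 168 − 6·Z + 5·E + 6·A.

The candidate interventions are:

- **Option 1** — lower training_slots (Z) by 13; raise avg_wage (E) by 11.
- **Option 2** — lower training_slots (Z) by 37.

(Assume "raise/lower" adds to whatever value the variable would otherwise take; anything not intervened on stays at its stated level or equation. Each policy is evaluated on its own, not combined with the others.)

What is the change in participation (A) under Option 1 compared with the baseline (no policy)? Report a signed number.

78

Baseline:
  Z = 6
  A = 221 − 6·6 = 185
Option 1 (Z − 13, E + 11):
  Z = 6 − 13 = -7
  A = 221 − 6·(-7) = 263
Change in A: 263 − 185 = 78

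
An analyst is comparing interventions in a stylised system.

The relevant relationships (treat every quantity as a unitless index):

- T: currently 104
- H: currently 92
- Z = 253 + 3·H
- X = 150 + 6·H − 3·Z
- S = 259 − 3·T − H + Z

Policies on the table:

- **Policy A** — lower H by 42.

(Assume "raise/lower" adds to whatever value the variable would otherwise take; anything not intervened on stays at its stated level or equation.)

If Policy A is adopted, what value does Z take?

Policy A (H − 42):
  H = 92 − 42 = 50
  Z = 253 + 3·50 = 403

403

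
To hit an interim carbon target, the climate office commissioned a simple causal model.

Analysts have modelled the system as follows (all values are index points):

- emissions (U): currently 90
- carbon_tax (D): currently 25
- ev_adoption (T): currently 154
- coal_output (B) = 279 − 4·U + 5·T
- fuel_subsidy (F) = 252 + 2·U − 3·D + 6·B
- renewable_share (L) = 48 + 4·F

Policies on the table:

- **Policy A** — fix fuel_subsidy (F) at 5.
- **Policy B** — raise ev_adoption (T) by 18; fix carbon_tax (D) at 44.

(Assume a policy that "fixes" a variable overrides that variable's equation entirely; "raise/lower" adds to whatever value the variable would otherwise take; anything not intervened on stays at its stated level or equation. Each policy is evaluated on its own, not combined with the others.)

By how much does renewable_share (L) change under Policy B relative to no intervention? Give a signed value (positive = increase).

Baseline:
  U = 90
  D = 25
  T = 154
  B = 279 − 4·90 + 5·154 = 689
  F = 252 + 2·90 − 3·25 + 6·689 = 4491
  L = 48 + 4·4491 = 18012
Policy B (T + 18, D := 44):
  U = 90
  D = 44
  T = 154 + 18 = 172
  B = 279 − 4·90 + 5·172 = 779
  F = 252 + 2·90 − 3·44 + 6·779 = 4974
  L = 48 + 4·4974 = 19944
Change in L: 19944 − 18012 = 1932

1932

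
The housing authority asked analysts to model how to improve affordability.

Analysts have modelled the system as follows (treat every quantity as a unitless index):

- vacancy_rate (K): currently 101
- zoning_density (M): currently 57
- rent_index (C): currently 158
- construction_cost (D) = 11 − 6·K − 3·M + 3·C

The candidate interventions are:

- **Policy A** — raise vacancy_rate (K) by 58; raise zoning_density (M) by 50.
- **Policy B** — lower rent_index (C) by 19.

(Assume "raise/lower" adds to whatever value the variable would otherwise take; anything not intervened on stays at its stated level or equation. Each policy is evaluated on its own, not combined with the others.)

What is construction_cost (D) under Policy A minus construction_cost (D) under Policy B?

Policy A (K + 58, M + 50):
  K = 101 + 58 = 159
  M = 57 + 50 = 107
  C = 158
  D = 11 − 6·159 − 3·107 + 3·158 = -790
Policy B (C − 19):
  K = 101
  M = 57
  C = 158 − 19 = 139
  D = 11 − 6·101 − 3·57 + 3·139 = -349
D: -790 − (-349) = -441

-441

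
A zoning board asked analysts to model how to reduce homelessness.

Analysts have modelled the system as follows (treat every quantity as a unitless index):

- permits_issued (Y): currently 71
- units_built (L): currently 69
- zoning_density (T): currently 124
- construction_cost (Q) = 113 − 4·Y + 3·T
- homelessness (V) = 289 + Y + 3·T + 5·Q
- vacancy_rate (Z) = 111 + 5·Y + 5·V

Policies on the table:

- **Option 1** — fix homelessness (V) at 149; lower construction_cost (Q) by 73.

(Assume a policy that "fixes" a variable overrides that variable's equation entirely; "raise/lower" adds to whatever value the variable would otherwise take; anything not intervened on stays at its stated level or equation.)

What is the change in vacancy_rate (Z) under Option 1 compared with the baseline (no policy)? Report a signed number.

Baseline:
  Y = 71
  T = 124
  Q = 113 − 4·71 + 3·124 = 201
  V = 289 + 71 + 3·124 + 5·201 = 1737
  Z = 111 + 5·71 + 5·1737 = 9151
Option 1 (V := 149, Q − 73):
  Y = 71
  T = 124
  Q = 113 − 4·71 + 3·124 (−73 from intervention) = 128
  V = 149
  Z = 111 + 5·71 + 5·149 = 1211
Change in Z: 1211 − 9151 = -7940

-7940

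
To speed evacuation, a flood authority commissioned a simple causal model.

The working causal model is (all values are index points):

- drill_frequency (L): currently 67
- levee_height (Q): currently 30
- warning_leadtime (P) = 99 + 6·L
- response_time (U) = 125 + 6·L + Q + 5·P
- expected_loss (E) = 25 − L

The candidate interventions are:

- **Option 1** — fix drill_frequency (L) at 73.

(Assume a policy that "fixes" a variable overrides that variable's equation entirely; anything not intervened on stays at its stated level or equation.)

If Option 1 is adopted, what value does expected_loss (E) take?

Option 1 (L := 73):
  L = 73
  E = 25 − 73 = -48

-48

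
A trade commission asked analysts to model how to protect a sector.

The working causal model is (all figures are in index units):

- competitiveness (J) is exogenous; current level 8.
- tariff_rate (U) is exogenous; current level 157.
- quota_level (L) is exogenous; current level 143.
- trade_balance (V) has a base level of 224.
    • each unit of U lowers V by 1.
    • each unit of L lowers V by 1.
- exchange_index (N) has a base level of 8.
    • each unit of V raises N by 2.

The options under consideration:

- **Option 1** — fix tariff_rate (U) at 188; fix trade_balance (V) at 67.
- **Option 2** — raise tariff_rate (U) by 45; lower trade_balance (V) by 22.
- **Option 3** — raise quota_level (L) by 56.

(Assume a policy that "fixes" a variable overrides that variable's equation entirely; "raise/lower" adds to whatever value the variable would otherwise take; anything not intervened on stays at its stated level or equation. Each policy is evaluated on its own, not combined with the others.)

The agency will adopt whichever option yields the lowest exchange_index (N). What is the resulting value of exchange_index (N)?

Option 1 (U := 188, V := 67):
  U = 188
  L = 143
  V = 67
  N = 8 + 2·67 = 142
Option 2 (U + 45, V − 22):
  U = 157 + 45 = 202
  L = 143
  V = 224 − 202 − 143 (−22 from intervention) = -143
  N = 8 + 2·(-143) = -278
Option 3 (L + 56):
  U = 157
  L = 143 + 56 = 199
  V = 224 − 157 − 199 = -132
  N = 8 + 2·(-132) = -256
Comparing — Option 1: N=142, Option 2: N=-278, Option 3: N=-256. Lowest is -278 (Option 2).

-278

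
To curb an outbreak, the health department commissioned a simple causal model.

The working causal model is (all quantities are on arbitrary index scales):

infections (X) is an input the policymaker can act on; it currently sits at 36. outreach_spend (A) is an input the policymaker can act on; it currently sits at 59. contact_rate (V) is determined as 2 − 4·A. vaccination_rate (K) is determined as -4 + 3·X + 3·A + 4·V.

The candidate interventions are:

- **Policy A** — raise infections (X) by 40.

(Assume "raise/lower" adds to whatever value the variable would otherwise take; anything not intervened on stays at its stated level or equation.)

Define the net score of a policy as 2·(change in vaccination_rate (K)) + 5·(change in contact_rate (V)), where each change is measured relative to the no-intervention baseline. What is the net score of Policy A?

Baseline:
  X = 36
  A = 59
  V = 2 − 4·59 = -234
  K = -4 + 3·36 + 3·59 + 4·(-234) = -655
Policy A (X + 40):
  X = 36 + 40 = 76
  A = 59
  V = 2 − 4·59 = -234
  K = -4 + 3·76 + 3·59 + 4·(-234) = -535
ΔK = -535 − (-655) = 120; ΔV = -234 − (-234) = 0
Score = 2·120 + 5·0 = 240

240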